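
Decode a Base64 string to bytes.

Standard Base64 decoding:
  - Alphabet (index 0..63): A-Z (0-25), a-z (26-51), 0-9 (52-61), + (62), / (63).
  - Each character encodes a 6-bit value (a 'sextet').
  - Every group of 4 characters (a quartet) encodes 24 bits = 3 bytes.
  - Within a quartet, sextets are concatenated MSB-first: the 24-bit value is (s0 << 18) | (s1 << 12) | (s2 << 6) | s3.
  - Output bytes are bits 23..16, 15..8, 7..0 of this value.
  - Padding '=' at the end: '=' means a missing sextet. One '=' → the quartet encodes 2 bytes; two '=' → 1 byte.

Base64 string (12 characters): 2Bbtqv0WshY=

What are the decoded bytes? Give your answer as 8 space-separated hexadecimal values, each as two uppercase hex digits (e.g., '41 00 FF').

After char 0 ('2'=54): chars_in_quartet=1 acc=0x36 bytes_emitted=0
After char 1 ('B'=1): chars_in_quartet=2 acc=0xD81 bytes_emitted=0
After char 2 ('b'=27): chars_in_quartet=3 acc=0x3605B bytes_emitted=0
After char 3 ('t'=45): chars_in_quartet=4 acc=0xD816ED -> emit D8 16 ED, reset; bytes_emitted=3
After char 4 ('q'=42): chars_in_quartet=1 acc=0x2A bytes_emitted=3
After char 5 ('v'=47): chars_in_quartet=2 acc=0xAAF bytes_emitted=3
After char 6 ('0'=52): chars_in_quartet=3 acc=0x2ABF4 bytes_emitted=3
After char 7 ('W'=22): chars_in_quartet=4 acc=0xAAFD16 -> emit AA FD 16, reset; bytes_emitted=6
After char 8 ('s'=44): chars_in_quartet=1 acc=0x2C bytes_emitted=6
After char 9 ('h'=33): chars_in_quartet=2 acc=0xB21 bytes_emitted=6
After char 10 ('Y'=24): chars_in_quartet=3 acc=0x2C858 bytes_emitted=6
Padding '=': partial quartet acc=0x2C858 -> emit B2 16; bytes_emitted=8

Answer: D8 16 ED AA FD 16 B2 16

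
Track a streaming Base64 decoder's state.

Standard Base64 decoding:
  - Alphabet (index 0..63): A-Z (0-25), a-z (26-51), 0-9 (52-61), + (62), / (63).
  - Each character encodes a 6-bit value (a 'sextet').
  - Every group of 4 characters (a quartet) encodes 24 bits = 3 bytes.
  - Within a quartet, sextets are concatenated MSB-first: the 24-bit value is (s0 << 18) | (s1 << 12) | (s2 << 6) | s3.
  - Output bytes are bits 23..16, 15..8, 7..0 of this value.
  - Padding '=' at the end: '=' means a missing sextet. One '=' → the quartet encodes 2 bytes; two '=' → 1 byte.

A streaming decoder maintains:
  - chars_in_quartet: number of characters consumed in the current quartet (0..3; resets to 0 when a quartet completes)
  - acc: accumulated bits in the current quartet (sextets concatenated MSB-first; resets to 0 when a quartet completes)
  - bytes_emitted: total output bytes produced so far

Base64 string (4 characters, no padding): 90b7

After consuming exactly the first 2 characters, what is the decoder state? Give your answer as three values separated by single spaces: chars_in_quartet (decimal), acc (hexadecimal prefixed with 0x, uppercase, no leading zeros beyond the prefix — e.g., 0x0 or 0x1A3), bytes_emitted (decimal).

After char 0 ('9'=61): chars_in_quartet=1 acc=0x3D bytes_emitted=0
After char 1 ('0'=52): chars_in_quartet=2 acc=0xF74 bytes_emitted=0

Answer: 2 0xF74 0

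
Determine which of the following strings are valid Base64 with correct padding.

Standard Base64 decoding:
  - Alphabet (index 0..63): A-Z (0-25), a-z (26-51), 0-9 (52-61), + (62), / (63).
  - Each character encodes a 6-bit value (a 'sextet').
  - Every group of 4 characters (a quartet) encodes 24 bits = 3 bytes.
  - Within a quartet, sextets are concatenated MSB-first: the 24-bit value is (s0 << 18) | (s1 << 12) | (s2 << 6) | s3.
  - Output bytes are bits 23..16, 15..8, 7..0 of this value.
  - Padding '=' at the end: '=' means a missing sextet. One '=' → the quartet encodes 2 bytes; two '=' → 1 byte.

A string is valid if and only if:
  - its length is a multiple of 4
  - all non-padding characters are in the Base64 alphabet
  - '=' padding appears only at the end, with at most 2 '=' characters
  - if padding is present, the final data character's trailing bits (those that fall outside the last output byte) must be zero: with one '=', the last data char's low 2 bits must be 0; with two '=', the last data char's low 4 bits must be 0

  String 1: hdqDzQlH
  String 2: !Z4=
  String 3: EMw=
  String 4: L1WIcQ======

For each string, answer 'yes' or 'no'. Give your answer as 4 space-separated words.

String 1: 'hdqDzQlH' → valid
String 2: '!Z4=' → invalid (bad char(s): ['!'])
String 3: 'EMw=' → valid
String 4: 'L1WIcQ======' → invalid (6 pad chars (max 2))

Answer: yes no yes no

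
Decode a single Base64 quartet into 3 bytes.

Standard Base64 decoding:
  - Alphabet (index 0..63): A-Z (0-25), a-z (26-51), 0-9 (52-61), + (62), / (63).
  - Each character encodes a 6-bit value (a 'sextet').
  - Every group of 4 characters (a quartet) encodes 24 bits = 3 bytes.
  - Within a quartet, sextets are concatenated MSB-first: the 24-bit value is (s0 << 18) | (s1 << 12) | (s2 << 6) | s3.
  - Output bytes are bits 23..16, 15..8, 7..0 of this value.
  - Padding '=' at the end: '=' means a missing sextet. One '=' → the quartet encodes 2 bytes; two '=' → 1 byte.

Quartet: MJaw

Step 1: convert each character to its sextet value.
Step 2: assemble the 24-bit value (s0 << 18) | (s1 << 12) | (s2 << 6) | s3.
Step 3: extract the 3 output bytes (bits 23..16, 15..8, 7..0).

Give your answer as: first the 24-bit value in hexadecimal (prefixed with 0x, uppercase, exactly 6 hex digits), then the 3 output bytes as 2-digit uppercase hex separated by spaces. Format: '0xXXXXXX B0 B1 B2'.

Sextets: M=12, J=9, a=26, w=48
24-bit: (12<<18) | (9<<12) | (26<<6) | 48
      = 0x300000 | 0x009000 | 0x000680 | 0x000030
      = 0x3096B0
Bytes: (v>>16)&0xFF=30, (v>>8)&0xFF=96, v&0xFF=B0

Answer: 0x3096B0 30 96 B0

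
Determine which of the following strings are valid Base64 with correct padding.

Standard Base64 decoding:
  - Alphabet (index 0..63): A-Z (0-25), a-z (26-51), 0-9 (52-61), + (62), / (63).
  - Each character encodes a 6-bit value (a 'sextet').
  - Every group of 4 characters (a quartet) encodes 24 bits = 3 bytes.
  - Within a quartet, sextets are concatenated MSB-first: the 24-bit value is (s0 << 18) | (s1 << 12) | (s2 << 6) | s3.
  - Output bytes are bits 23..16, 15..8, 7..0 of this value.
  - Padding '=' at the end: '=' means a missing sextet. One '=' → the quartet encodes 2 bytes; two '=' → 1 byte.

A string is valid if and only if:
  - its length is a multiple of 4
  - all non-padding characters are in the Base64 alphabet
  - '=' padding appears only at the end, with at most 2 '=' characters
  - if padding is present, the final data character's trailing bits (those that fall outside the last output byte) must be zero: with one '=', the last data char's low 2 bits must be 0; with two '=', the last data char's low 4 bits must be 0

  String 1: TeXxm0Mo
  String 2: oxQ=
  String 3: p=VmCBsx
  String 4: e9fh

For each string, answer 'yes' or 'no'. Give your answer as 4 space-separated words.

Answer: yes yes no yes

Derivation:
String 1: 'TeXxm0Mo' → valid
String 2: 'oxQ=' → valid
String 3: 'p=VmCBsx' → invalid (bad char(s): ['=']; '=' in middle)
String 4: 'e9fh' → valid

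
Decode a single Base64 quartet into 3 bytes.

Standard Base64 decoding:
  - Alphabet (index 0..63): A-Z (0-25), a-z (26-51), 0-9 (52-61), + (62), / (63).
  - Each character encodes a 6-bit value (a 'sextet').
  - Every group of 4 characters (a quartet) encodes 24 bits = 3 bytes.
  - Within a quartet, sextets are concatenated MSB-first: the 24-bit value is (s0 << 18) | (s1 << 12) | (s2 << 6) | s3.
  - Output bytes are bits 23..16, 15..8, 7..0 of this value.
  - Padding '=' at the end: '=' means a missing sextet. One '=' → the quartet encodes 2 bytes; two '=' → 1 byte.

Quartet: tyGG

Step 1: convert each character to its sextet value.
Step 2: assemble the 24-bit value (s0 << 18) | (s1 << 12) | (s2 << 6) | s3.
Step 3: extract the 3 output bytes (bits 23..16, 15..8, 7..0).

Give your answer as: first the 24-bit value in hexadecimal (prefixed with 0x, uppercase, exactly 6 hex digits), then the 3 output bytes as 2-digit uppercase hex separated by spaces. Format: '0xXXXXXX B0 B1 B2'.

Answer: 0xB72186 B7 21 86

Derivation:
Sextets: t=45, y=50, G=6, G=6
24-bit: (45<<18) | (50<<12) | (6<<6) | 6
      = 0xB40000 | 0x032000 | 0x000180 | 0x000006
      = 0xB72186
Bytes: (v>>16)&0xFF=B7, (v>>8)&0xFF=21, v&0xFF=86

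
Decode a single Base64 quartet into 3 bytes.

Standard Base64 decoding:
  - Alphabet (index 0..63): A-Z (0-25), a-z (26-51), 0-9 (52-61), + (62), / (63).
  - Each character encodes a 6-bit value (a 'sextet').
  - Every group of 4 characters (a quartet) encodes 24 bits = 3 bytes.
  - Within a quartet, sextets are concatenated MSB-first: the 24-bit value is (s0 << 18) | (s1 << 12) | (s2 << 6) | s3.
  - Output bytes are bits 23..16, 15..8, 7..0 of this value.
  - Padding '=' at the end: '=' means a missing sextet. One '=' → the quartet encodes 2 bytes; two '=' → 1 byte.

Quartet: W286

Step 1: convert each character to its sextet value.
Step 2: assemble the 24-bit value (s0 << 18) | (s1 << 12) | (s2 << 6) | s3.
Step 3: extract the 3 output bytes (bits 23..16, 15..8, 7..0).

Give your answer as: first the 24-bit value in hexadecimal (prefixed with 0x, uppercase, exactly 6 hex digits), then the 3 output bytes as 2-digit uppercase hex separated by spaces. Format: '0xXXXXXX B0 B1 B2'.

Sextets: W=22, 2=54, 8=60, 6=58
24-bit: (22<<18) | (54<<12) | (60<<6) | 58
      = 0x580000 | 0x036000 | 0x000F00 | 0x00003A
      = 0x5B6F3A
Bytes: (v>>16)&0xFF=5B, (v>>8)&0xFF=6F, v&0xFF=3A

Answer: 0x5B6F3A 5B 6F 3A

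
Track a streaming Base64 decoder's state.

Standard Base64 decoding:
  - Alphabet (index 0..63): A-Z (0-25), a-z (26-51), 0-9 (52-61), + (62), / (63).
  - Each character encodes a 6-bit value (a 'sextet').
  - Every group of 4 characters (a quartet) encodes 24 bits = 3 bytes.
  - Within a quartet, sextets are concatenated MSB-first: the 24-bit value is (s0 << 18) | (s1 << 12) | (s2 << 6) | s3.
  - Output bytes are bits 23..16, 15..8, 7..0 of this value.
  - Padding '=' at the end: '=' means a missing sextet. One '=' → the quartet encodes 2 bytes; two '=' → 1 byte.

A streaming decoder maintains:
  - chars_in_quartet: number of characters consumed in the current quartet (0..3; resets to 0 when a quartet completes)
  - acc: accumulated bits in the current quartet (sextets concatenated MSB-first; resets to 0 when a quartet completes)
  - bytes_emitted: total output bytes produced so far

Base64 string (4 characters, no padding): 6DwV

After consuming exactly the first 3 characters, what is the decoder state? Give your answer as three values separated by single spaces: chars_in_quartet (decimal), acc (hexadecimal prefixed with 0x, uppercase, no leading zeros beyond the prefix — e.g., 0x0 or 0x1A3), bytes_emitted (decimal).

After char 0 ('6'=58): chars_in_quartet=1 acc=0x3A bytes_emitted=0
After char 1 ('D'=3): chars_in_quartet=2 acc=0xE83 bytes_emitted=0
After char 2 ('w'=48): chars_in_quartet=3 acc=0x3A0F0 bytes_emitted=0

Answer: 3 0x3A0F0 0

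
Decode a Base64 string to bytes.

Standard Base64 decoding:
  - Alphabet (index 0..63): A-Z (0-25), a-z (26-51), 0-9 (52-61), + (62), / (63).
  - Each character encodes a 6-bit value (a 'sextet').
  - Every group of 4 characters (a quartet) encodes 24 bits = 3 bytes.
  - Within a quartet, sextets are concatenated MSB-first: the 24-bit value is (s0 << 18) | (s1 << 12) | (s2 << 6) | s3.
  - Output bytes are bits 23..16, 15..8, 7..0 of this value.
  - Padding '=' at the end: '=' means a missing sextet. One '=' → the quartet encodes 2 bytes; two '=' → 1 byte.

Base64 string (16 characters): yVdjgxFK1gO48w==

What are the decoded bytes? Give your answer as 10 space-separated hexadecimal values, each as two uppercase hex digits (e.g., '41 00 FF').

Answer: C9 57 63 83 11 4A D6 03 B8 F3

Derivation:
After char 0 ('y'=50): chars_in_quartet=1 acc=0x32 bytes_emitted=0
After char 1 ('V'=21): chars_in_quartet=2 acc=0xC95 bytes_emitted=0
After char 2 ('d'=29): chars_in_quartet=3 acc=0x3255D bytes_emitted=0
After char 3 ('j'=35): chars_in_quartet=4 acc=0xC95763 -> emit C9 57 63, reset; bytes_emitted=3
After char 4 ('g'=32): chars_in_quartet=1 acc=0x20 bytes_emitted=3
After char 5 ('x'=49): chars_in_quartet=2 acc=0x831 bytes_emitted=3
After char 6 ('F'=5): chars_in_quartet=3 acc=0x20C45 bytes_emitted=3
After char 7 ('K'=10): chars_in_quartet=4 acc=0x83114A -> emit 83 11 4A, reset; bytes_emitted=6
After char 8 ('1'=53): chars_in_quartet=1 acc=0x35 bytes_emitted=6
After char 9 ('g'=32): chars_in_quartet=2 acc=0xD60 bytes_emitted=6
After char 10 ('O'=14): chars_in_quartet=3 acc=0x3580E bytes_emitted=6
After char 11 ('4'=56): chars_in_quartet=4 acc=0xD603B8 -> emit D6 03 B8, reset; bytes_emitted=9
After char 12 ('8'=60): chars_in_quartet=1 acc=0x3C bytes_emitted=9
After char 13 ('w'=48): chars_in_quartet=2 acc=0xF30 bytes_emitted=9
Padding '==': partial quartet acc=0xF30 -> emit F3; bytes_emitted=10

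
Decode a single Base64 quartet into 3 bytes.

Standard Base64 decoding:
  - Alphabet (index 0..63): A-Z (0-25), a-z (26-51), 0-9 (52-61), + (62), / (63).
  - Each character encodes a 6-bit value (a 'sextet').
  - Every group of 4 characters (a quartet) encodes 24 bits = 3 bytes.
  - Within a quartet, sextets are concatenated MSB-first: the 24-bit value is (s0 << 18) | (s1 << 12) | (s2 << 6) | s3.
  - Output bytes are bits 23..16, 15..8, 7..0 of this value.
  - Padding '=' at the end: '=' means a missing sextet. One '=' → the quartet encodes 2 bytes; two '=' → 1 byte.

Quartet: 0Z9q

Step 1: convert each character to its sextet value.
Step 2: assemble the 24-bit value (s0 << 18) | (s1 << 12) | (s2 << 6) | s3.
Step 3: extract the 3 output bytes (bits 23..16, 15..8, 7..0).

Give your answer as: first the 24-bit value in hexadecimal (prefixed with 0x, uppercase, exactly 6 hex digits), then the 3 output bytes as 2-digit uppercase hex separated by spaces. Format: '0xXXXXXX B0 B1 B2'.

Sextets: 0=52, Z=25, 9=61, q=42
24-bit: (52<<18) | (25<<12) | (61<<6) | 42
      = 0xD00000 | 0x019000 | 0x000F40 | 0x00002A
      = 0xD19F6A
Bytes: (v>>16)&0xFF=D1, (v>>8)&0xFF=9F, v&0xFF=6A

Answer: 0xD19F6A D1 9F 6A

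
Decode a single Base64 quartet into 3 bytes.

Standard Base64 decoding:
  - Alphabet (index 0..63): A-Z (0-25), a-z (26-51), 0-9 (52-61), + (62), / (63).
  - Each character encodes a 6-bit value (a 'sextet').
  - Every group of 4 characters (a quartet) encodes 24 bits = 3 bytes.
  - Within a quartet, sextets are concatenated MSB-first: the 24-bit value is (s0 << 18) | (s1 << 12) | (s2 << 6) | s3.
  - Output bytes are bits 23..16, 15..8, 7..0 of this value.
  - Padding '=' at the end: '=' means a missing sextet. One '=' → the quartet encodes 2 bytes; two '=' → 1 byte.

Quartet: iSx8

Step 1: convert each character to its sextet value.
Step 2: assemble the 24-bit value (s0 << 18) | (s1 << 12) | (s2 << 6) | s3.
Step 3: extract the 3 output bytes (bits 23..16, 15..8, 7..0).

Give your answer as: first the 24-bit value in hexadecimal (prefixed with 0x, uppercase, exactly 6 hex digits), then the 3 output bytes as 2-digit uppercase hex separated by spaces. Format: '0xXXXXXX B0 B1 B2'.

Answer: 0x892C7C 89 2C 7C

Derivation:
Sextets: i=34, S=18, x=49, 8=60
24-bit: (34<<18) | (18<<12) | (49<<6) | 60
      = 0x880000 | 0x012000 | 0x000C40 | 0x00003C
      = 0x892C7C
Bytes: (v>>16)&0xFF=89, (v>>8)&0xFF=2C, v&0xFF=7C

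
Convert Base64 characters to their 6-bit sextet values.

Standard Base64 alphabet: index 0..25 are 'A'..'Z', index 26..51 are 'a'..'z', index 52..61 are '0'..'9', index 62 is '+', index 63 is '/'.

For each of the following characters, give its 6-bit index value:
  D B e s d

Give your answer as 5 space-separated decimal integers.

Answer: 3 1 30 44 29

Derivation:
'D': A..Z range, ord('D') − ord('A') = 3
'B': A..Z range, ord('B') − ord('A') = 1
'e': a..z range, 26 + ord('e') − ord('a') = 30
's': a..z range, 26 + ord('s') − ord('a') = 44
'd': a..z range, 26 + ord('d') − ord('a') = 29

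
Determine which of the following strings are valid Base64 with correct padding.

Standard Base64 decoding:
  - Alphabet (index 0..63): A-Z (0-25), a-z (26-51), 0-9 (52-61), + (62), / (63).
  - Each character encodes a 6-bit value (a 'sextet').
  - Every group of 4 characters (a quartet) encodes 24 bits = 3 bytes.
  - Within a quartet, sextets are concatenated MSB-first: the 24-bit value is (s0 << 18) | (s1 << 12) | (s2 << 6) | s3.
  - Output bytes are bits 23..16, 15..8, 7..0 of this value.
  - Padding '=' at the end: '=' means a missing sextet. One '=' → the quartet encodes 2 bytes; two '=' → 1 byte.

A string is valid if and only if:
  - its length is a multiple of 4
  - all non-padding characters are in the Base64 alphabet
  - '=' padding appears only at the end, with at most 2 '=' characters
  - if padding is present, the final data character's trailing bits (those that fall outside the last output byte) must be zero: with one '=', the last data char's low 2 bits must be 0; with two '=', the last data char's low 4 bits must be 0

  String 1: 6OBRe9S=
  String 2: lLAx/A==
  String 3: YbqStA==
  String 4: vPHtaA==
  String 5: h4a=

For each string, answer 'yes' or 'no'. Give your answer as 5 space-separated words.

String 1: '6OBRe9S=' → invalid (bad trailing bits)
String 2: 'lLAx/A==' → valid
String 3: 'YbqStA==' → valid
String 4: 'vPHtaA==' → valid
String 5: 'h4a=' → invalid (bad trailing bits)

Answer: no yes yes yes no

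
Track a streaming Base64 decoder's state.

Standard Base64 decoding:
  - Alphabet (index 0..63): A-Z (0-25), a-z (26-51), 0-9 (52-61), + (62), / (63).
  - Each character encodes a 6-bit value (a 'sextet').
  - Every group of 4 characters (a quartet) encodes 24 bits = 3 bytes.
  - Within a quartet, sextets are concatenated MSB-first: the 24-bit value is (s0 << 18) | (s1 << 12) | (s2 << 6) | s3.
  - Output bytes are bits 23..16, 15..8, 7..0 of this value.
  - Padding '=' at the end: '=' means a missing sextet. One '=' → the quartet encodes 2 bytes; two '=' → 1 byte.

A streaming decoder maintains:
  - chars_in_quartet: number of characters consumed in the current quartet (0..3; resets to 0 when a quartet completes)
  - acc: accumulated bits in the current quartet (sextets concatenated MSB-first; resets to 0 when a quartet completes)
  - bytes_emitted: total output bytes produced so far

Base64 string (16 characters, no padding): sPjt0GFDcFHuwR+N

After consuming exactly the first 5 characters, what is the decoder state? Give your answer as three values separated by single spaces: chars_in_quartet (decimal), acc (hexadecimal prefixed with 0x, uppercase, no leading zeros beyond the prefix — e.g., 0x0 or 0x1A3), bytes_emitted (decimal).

Answer: 1 0x34 3

Derivation:
After char 0 ('s'=44): chars_in_quartet=1 acc=0x2C bytes_emitted=0
After char 1 ('P'=15): chars_in_quartet=2 acc=0xB0F bytes_emitted=0
After char 2 ('j'=35): chars_in_quartet=3 acc=0x2C3E3 bytes_emitted=0
After char 3 ('t'=45): chars_in_quartet=4 acc=0xB0F8ED -> emit B0 F8 ED, reset; bytes_emitted=3
After char 4 ('0'=52): chars_in_quartet=1 acc=0x34 bytes_emitted=3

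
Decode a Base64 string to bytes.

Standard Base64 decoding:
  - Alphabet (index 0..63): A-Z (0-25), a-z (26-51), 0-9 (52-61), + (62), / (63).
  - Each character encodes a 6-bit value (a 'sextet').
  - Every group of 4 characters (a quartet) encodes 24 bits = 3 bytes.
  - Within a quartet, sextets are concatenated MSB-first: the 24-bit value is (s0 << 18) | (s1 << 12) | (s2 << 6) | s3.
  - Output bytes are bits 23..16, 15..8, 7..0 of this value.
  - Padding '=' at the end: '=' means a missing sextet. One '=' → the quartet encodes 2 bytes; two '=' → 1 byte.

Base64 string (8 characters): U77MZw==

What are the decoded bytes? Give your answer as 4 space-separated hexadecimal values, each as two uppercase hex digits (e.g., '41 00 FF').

After char 0 ('U'=20): chars_in_quartet=1 acc=0x14 bytes_emitted=0
After char 1 ('7'=59): chars_in_quartet=2 acc=0x53B bytes_emitted=0
After char 2 ('7'=59): chars_in_quartet=3 acc=0x14EFB bytes_emitted=0
After char 3 ('M'=12): chars_in_quartet=4 acc=0x53BECC -> emit 53 BE CC, reset; bytes_emitted=3
After char 4 ('Z'=25): chars_in_quartet=1 acc=0x19 bytes_emitted=3
After char 5 ('w'=48): chars_in_quartet=2 acc=0x670 bytes_emitted=3
Padding '==': partial quartet acc=0x670 -> emit 67; bytes_emitted=4

Answer: 53 BE CC 67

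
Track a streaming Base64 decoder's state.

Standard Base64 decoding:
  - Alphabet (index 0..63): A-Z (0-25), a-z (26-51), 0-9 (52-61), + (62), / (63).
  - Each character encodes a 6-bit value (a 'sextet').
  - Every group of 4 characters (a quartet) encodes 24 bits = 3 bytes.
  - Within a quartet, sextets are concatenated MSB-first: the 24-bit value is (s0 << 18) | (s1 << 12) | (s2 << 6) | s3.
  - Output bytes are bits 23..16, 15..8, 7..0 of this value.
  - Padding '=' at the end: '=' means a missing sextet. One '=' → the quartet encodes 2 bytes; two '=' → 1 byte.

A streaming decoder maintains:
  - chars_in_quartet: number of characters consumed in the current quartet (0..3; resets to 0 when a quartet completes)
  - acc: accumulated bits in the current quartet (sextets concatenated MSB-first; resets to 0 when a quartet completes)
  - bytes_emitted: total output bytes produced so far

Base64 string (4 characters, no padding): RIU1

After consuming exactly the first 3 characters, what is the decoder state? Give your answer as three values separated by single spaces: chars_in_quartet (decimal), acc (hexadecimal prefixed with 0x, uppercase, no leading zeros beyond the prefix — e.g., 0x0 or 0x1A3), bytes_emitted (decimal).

After char 0 ('R'=17): chars_in_quartet=1 acc=0x11 bytes_emitted=0
After char 1 ('I'=8): chars_in_quartet=2 acc=0x448 bytes_emitted=0
After char 2 ('U'=20): chars_in_quartet=3 acc=0x11214 bytes_emitted=0

Answer: 3 0x11214 0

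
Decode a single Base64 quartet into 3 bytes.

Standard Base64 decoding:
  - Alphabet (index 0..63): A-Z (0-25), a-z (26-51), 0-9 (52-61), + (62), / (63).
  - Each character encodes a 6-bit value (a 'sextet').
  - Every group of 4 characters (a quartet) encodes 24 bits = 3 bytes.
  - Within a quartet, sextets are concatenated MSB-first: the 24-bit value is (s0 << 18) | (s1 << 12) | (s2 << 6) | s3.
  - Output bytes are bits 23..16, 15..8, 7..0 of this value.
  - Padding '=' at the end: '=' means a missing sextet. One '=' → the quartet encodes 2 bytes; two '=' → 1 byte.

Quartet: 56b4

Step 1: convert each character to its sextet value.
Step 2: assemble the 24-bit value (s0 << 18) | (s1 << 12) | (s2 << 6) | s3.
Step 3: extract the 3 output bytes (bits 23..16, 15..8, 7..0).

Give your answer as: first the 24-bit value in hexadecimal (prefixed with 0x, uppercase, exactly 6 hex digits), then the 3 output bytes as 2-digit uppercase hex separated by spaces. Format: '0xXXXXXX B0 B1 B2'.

Sextets: 5=57, 6=58, b=27, 4=56
24-bit: (57<<18) | (58<<12) | (27<<6) | 56
      = 0xE40000 | 0x03A000 | 0x0006C0 | 0x000038
      = 0xE7A6F8
Bytes: (v>>16)&0xFF=E7, (v>>8)&0xFF=A6, v&0xFF=F8

Answer: 0xE7A6F8 E7 A6 F8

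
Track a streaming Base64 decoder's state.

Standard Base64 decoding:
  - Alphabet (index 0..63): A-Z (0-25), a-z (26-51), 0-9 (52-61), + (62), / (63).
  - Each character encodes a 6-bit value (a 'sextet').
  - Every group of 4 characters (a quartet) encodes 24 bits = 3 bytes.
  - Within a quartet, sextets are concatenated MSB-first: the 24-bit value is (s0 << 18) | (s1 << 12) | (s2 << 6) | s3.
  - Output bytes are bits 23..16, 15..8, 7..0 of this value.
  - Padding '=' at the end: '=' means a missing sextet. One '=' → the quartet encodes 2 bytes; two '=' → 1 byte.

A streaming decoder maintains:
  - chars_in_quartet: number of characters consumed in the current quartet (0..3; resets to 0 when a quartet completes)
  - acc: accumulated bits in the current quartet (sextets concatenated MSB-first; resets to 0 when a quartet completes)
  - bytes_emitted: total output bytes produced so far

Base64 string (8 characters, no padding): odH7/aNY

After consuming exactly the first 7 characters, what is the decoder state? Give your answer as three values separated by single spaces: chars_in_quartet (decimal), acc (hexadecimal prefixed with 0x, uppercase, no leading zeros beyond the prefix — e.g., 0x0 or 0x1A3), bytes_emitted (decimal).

Answer: 3 0x3F68D 3

Derivation:
After char 0 ('o'=40): chars_in_quartet=1 acc=0x28 bytes_emitted=0
After char 1 ('d'=29): chars_in_quartet=2 acc=0xA1D bytes_emitted=0
After char 2 ('H'=7): chars_in_quartet=3 acc=0x28747 bytes_emitted=0
After char 3 ('7'=59): chars_in_quartet=4 acc=0xA1D1FB -> emit A1 D1 FB, reset; bytes_emitted=3
After char 4 ('/'=63): chars_in_quartet=1 acc=0x3F bytes_emitted=3
After char 5 ('a'=26): chars_in_quartet=2 acc=0xFDA bytes_emitted=3
After char 6 ('N'=13): chars_in_quartet=3 acc=0x3F68D bytes_emitted=3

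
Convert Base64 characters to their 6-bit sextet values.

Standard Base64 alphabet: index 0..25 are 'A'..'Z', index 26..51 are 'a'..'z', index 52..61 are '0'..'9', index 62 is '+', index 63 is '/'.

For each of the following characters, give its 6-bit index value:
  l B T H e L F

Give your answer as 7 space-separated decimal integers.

'l': a..z range, 26 + ord('l') − ord('a') = 37
'B': A..Z range, ord('B') − ord('A') = 1
'T': A..Z range, ord('T') − ord('A') = 19
'H': A..Z range, ord('H') − ord('A') = 7
'e': a..z range, 26 + ord('e') − ord('a') = 30
'L': A..Z range, ord('L') − ord('A') = 11
'F': A..Z range, ord('F') − ord('A') = 5

Answer: 37 1 19 7 30 11 5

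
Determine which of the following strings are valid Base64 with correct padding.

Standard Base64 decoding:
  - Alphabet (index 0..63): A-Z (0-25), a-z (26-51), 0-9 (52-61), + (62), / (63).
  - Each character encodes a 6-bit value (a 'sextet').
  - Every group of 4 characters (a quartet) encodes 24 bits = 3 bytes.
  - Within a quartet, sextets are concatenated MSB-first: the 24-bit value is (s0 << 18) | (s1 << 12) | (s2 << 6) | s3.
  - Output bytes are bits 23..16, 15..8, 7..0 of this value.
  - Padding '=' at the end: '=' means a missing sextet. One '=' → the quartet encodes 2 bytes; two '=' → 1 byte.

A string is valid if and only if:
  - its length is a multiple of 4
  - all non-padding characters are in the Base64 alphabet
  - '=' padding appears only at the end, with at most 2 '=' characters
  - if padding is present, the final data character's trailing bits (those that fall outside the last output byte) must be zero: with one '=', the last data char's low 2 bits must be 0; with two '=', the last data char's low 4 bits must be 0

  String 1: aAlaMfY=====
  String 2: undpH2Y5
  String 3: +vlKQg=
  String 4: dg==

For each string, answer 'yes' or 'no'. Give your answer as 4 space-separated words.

String 1: 'aAlaMfY=====' → invalid (5 pad chars (max 2))
String 2: 'undpH2Y5' → valid
String 3: '+vlKQg=' → invalid (len=7 not mult of 4)
String 4: 'dg==' → valid

Answer: no yes no yes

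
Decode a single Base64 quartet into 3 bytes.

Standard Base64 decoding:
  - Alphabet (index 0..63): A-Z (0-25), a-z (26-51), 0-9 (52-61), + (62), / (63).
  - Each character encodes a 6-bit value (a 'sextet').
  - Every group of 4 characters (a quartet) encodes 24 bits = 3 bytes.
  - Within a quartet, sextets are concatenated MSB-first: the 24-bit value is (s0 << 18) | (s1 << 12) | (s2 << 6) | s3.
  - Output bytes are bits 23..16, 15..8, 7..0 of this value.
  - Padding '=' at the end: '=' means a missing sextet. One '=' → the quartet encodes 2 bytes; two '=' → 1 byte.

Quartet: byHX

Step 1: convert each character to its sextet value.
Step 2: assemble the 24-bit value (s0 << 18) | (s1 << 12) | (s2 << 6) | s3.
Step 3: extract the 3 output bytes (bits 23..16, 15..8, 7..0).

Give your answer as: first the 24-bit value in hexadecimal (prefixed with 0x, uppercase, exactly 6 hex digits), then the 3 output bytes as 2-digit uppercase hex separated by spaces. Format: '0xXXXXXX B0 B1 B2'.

Sextets: b=27, y=50, H=7, X=23
24-bit: (27<<18) | (50<<12) | (7<<6) | 23
      = 0x6C0000 | 0x032000 | 0x0001C0 | 0x000017
      = 0x6F21D7
Bytes: (v>>16)&0xFF=6F, (v>>8)&0xFF=21, v&0xFF=D7

Answer: 0x6F21D7 6F 21 D7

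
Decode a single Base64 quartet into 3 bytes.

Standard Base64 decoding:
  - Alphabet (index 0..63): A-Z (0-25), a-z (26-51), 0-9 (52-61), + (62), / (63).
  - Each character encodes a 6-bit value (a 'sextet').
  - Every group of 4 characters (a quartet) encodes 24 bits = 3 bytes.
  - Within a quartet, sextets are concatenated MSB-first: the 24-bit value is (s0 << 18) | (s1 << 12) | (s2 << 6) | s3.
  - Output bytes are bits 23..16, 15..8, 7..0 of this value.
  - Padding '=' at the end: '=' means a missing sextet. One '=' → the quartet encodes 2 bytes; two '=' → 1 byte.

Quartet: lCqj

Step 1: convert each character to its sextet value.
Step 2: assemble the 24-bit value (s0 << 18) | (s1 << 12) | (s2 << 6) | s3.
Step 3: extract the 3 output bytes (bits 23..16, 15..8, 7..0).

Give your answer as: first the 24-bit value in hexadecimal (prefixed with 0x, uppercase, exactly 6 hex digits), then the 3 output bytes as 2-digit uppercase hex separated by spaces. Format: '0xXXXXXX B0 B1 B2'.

Sextets: l=37, C=2, q=42, j=35
24-bit: (37<<18) | (2<<12) | (42<<6) | 35
      = 0x940000 | 0x002000 | 0x000A80 | 0x000023
      = 0x942AA3
Bytes: (v>>16)&0xFF=94, (v>>8)&0xFF=2A, v&0xFF=A3

Answer: 0x942AA3 94 2A A3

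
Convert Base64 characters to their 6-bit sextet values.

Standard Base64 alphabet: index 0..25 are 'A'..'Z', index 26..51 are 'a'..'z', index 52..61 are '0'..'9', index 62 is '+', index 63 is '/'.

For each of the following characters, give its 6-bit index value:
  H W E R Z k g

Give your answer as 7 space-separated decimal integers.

Answer: 7 22 4 17 25 36 32

Derivation:
'H': A..Z range, ord('H') − ord('A') = 7
'W': A..Z range, ord('W') − ord('A') = 22
'E': A..Z range, ord('E') − ord('A') = 4
'R': A..Z range, ord('R') − ord('A') = 17
'Z': A..Z range, ord('Z') − ord('A') = 25
'k': a..z range, 26 + ord('k') − ord('a') = 36
'g': a..z range, 26 + ord('g') − ord('a') = 32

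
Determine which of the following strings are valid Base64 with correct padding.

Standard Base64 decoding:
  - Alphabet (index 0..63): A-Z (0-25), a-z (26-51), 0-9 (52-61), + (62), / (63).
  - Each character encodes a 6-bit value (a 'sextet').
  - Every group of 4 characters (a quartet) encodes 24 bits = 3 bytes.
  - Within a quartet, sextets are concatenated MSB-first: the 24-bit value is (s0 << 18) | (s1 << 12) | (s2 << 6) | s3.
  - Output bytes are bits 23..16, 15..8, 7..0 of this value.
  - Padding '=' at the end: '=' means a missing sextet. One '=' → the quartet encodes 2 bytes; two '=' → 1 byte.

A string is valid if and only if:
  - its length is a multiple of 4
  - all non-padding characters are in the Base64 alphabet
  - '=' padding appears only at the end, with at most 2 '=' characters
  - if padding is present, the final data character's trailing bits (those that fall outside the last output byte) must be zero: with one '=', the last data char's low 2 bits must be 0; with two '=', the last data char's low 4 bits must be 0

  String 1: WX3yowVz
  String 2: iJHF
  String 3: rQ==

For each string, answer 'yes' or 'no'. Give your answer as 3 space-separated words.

Answer: yes yes yes

Derivation:
String 1: 'WX3yowVz' → valid
String 2: 'iJHF' → valid
String 3: 'rQ==' → valid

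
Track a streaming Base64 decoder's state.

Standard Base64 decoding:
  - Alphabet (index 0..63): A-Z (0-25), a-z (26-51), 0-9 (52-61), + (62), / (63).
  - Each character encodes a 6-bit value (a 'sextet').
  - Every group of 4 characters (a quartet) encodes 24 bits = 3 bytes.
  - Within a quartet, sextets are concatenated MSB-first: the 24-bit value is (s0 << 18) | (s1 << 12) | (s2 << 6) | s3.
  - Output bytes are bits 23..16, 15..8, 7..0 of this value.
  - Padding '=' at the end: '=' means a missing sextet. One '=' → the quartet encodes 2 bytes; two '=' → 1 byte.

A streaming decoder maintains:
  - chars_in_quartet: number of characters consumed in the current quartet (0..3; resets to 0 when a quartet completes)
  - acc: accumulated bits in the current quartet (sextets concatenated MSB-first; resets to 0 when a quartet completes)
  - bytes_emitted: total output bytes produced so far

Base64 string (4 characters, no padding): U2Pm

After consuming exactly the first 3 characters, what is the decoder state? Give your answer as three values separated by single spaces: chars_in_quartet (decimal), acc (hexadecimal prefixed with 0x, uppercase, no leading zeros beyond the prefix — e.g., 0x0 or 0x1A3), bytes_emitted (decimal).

Answer: 3 0x14D8F 0

Derivation:
After char 0 ('U'=20): chars_in_quartet=1 acc=0x14 bytes_emitted=0
After char 1 ('2'=54): chars_in_quartet=2 acc=0x536 bytes_emitted=0
After char 2 ('P'=15): chars_in_quartet=3 acc=0x14D8F bytes_emitted=0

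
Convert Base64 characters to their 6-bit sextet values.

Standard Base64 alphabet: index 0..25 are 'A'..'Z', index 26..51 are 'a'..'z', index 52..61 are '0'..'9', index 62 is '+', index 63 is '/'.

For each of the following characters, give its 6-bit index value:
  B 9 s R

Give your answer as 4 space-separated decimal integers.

'B': A..Z range, ord('B') − ord('A') = 1
'9': 0..9 range, 52 + ord('9') − ord('0') = 61
's': a..z range, 26 + ord('s') − ord('a') = 44
'R': A..Z range, ord('R') − ord('A') = 17

Answer: 1 61 44 17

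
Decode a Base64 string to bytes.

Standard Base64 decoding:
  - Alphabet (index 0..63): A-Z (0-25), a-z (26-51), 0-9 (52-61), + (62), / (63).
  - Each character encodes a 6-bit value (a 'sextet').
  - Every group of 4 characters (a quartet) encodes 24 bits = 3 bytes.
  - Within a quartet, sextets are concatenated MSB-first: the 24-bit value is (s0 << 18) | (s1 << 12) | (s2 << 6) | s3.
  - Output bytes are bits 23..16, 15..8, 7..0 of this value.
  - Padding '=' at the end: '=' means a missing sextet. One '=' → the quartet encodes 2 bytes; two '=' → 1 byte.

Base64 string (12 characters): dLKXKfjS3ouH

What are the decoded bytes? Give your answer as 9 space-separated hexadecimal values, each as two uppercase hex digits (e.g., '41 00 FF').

Answer: 74 B2 97 29 F8 D2 DE 8B 87

Derivation:
After char 0 ('d'=29): chars_in_quartet=1 acc=0x1D bytes_emitted=0
After char 1 ('L'=11): chars_in_quartet=2 acc=0x74B bytes_emitted=0
After char 2 ('K'=10): chars_in_quartet=3 acc=0x1D2CA bytes_emitted=0
After char 3 ('X'=23): chars_in_quartet=4 acc=0x74B297 -> emit 74 B2 97, reset; bytes_emitted=3
After char 4 ('K'=10): chars_in_quartet=1 acc=0xA bytes_emitted=3
After char 5 ('f'=31): chars_in_quartet=2 acc=0x29F bytes_emitted=3
After char 6 ('j'=35): chars_in_quartet=3 acc=0xA7E3 bytes_emitted=3
After char 7 ('S'=18): chars_in_quartet=4 acc=0x29F8D2 -> emit 29 F8 D2, reset; bytes_emitted=6
After char 8 ('3'=55): chars_in_quartet=1 acc=0x37 bytes_emitted=6
After char 9 ('o'=40): chars_in_quartet=2 acc=0xDE8 bytes_emitted=6
After char 10 ('u'=46): chars_in_quartet=3 acc=0x37A2E bytes_emitted=6
After char 11 ('H'=7): chars_in_quartet=4 acc=0xDE8B87 -> emit DE 8B 87, reset; bytes_emitted=9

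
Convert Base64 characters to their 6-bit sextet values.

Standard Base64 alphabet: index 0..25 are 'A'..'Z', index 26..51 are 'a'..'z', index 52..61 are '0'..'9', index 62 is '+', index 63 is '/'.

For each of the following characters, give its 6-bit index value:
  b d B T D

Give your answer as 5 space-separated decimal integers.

'b': a..z range, 26 + ord('b') − ord('a') = 27
'd': a..z range, 26 + ord('d') − ord('a') = 29
'B': A..Z range, ord('B') − ord('A') = 1
'T': A..Z range, ord('T') − ord('A') = 19
'D': A..Z range, ord('D') − ord('A') = 3

Answer: 27 29 1 19 3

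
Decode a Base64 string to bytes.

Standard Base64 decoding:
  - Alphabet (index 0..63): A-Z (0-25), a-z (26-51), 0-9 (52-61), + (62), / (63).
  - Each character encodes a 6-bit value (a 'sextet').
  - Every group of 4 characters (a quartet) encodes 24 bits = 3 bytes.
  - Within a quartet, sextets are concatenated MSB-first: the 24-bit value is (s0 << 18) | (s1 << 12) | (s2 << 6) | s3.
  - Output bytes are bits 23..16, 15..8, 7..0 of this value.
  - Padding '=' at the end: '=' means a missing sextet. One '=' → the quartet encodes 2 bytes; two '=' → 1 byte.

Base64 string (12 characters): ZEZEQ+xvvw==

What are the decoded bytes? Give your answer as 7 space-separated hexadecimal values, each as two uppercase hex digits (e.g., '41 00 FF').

After char 0 ('Z'=25): chars_in_quartet=1 acc=0x19 bytes_emitted=0
After char 1 ('E'=4): chars_in_quartet=2 acc=0x644 bytes_emitted=0
After char 2 ('Z'=25): chars_in_quartet=3 acc=0x19119 bytes_emitted=0
After char 3 ('E'=4): chars_in_quartet=4 acc=0x644644 -> emit 64 46 44, reset; bytes_emitted=3
After char 4 ('Q'=16): chars_in_quartet=1 acc=0x10 bytes_emitted=3
After char 5 ('+'=62): chars_in_quartet=2 acc=0x43E bytes_emitted=3
After char 6 ('x'=49): chars_in_quartet=3 acc=0x10FB1 bytes_emitted=3
After char 7 ('v'=47): chars_in_quartet=4 acc=0x43EC6F -> emit 43 EC 6F, reset; bytes_emitted=6
After char 8 ('v'=47): chars_in_quartet=1 acc=0x2F bytes_emitted=6
After char 9 ('w'=48): chars_in_quartet=2 acc=0xBF0 bytes_emitted=6
Padding '==': partial quartet acc=0xBF0 -> emit BF; bytes_emitted=7

Answer: 64 46 44 43 EC 6F BF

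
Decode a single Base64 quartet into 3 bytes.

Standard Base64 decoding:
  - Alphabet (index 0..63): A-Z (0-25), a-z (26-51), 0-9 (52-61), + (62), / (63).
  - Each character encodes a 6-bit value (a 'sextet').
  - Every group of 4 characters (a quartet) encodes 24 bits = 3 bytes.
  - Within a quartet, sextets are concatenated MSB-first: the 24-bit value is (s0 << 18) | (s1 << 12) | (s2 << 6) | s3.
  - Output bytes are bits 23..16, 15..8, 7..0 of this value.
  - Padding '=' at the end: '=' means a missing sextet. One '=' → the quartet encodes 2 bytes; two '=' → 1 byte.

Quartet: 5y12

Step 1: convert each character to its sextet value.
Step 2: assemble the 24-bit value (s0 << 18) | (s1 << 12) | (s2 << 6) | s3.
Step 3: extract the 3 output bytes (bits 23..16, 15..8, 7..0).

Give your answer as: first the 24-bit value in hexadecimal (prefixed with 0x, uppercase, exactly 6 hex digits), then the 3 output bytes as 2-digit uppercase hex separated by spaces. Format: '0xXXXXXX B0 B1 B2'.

Sextets: 5=57, y=50, 1=53, 2=54
24-bit: (57<<18) | (50<<12) | (53<<6) | 54
      = 0xE40000 | 0x032000 | 0x000D40 | 0x000036
      = 0xE72D76
Bytes: (v>>16)&0xFF=E7, (v>>8)&0xFF=2D, v&0xFF=76

Answer: 0xE72D76 E7 2D 76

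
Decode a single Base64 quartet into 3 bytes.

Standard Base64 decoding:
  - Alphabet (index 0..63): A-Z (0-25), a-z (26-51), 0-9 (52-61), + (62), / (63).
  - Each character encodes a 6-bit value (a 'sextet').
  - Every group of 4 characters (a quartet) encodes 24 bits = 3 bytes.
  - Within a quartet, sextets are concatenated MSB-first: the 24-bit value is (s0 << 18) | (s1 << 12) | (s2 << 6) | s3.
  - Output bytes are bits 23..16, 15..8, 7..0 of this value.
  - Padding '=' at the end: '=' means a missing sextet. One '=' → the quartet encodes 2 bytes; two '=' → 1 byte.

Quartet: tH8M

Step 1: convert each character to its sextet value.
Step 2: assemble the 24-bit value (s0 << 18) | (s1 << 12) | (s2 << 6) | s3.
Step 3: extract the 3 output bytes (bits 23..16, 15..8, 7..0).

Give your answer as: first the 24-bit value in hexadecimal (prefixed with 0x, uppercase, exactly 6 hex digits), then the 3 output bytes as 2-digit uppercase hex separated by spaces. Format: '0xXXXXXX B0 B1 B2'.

Sextets: t=45, H=7, 8=60, M=12
24-bit: (45<<18) | (7<<12) | (60<<6) | 12
      = 0xB40000 | 0x007000 | 0x000F00 | 0x00000C
      = 0xB47F0C
Bytes: (v>>16)&0xFF=B4, (v>>8)&0xFF=7F, v&0xFF=0C

Answer: 0xB47F0C B4 7F 0C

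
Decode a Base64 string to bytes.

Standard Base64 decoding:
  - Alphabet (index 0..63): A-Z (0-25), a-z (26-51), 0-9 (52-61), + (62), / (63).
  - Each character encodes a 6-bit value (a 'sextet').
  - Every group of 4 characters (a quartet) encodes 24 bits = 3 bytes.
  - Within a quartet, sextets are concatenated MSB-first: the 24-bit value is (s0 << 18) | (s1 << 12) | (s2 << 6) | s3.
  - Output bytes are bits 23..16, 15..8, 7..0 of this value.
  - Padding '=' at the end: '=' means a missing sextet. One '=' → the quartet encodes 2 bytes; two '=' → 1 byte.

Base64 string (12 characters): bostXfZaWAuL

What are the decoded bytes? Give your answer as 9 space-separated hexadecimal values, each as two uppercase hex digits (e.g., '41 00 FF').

Answer: 6E 8B 2D 5D F6 5A 58 0B 8B

Derivation:
After char 0 ('b'=27): chars_in_quartet=1 acc=0x1B bytes_emitted=0
After char 1 ('o'=40): chars_in_quartet=2 acc=0x6E8 bytes_emitted=0
After char 2 ('s'=44): chars_in_quartet=3 acc=0x1BA2C bytes_emitted=0
After char 3 ('t'=45): chars_in_quartet=4 acc=0x6E8B2D -> emit 6E 8B 2D, reset; bytes_emitted=3
After char 4 ('X'=23): chars_in_quartet=1 acc=0x17 bytes_emitted=3
After char 5 ('f'=31): chars_in_quartet=2 acc=0x5DF bytes_emitted=3
After char 6 ('Z'=25): chars_in_quartet=3 acc=0x177D9 bytes_emitted=3
After char 7 ('a'=26): chars_in_quartet=4 acc=0x5DF65A -> emit 5D F6 5A, reset; bytes_emitted=6
After char 8 ('W'=22): chars_in_quartet=1 acc=0x16 bytes_emitted=6
After char 9 ('A'=0): chars_in_quartet=2 acc=0x580 bytes_emitted=6
After char 10 ('u'=46): chars_in_quartet=3 acc=0x1602E bytes_emitted=6
After char 11 ('L'=11): chars_in_quartet=4 acc=0x580B8B -> emit 58 0B 8B, reset; bytes_emitted=9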